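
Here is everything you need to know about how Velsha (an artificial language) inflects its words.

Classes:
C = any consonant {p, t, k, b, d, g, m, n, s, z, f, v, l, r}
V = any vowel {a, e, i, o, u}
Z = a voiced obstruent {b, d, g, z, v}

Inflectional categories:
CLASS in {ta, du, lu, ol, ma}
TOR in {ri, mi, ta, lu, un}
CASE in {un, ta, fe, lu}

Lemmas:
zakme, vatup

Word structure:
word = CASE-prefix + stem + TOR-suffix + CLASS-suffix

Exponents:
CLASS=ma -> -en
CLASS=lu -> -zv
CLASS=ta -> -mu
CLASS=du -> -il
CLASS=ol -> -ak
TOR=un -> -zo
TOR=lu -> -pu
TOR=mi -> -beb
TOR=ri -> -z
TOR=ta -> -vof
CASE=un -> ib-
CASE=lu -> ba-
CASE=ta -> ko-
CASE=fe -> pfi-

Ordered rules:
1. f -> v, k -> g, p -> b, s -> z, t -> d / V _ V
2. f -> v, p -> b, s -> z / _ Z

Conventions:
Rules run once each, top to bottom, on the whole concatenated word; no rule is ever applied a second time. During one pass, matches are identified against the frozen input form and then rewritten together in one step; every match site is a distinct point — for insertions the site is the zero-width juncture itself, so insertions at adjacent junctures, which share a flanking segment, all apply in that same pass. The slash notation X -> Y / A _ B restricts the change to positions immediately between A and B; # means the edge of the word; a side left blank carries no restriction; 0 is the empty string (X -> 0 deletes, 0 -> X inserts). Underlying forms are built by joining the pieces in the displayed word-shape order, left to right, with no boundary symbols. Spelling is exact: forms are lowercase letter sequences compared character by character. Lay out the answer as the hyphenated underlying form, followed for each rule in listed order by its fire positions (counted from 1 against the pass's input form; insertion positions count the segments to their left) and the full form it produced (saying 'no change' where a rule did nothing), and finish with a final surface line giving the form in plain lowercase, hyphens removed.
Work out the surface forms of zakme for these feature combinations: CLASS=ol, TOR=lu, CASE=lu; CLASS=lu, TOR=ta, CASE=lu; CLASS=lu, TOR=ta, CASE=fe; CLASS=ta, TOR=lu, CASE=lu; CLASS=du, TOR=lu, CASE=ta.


cell CLASS=ol, TOR=lu, CASE=lu:
underlying: ba-zakme-pu-ak
1. f -> v, k -> g, p -> b, s -> z, t -> d / V _ V: fires at position(s) 8: bazakmebuak
2. f -> v, p -> b, s -> z / _ Z: no change
surface: bazakmebuak

cell CLASS=lu, TOR=ta, CASE=lu:
underlying: ba-zakme-vof-zv
1. f -> v, k -> g, p -> b, s -> z, t -> d / V _ V: no change
2. f -> v, p -> b, s -> z / _ Z: fires at position(s) 10: bazakmevovzv
surface: bazakmevovzv

cell CLASS=lu, TOR=ta, CASE=fe:
underlying: pfi-zakme-vof-zv
1. f -> v, k -> g, p -> b, s -> z, t -> d / V _ V: no change
2. f -> v, p -> b, s -> z / _ Z: fires at position(s) 11: pfizakmevovzv
surface: pfizakmevovzv

cell CLASS=ta, TOR=lu, CASE=lu:
underlying: ba-zakme-pu-mu
1. f -> v, k -> g, p -> b, s -> z, t -> d / V _ V: fires at position(s) 8: bazakmebumu
2. f -> v, p -> b, s -> z / _ Z: no change
surface: bazakmebumu

cell CLASS=du, TOR=lu, CASE=ta:
underlying: ko-zakme-pu-il
1. f -> v, k -> g, p -> b, s -> z, t -> d / V _ V: fires at position(s) 8: kozakmebuil
2. f -> v, p -> b, s -> z / _ Z: no change
surface: kozakmebuil


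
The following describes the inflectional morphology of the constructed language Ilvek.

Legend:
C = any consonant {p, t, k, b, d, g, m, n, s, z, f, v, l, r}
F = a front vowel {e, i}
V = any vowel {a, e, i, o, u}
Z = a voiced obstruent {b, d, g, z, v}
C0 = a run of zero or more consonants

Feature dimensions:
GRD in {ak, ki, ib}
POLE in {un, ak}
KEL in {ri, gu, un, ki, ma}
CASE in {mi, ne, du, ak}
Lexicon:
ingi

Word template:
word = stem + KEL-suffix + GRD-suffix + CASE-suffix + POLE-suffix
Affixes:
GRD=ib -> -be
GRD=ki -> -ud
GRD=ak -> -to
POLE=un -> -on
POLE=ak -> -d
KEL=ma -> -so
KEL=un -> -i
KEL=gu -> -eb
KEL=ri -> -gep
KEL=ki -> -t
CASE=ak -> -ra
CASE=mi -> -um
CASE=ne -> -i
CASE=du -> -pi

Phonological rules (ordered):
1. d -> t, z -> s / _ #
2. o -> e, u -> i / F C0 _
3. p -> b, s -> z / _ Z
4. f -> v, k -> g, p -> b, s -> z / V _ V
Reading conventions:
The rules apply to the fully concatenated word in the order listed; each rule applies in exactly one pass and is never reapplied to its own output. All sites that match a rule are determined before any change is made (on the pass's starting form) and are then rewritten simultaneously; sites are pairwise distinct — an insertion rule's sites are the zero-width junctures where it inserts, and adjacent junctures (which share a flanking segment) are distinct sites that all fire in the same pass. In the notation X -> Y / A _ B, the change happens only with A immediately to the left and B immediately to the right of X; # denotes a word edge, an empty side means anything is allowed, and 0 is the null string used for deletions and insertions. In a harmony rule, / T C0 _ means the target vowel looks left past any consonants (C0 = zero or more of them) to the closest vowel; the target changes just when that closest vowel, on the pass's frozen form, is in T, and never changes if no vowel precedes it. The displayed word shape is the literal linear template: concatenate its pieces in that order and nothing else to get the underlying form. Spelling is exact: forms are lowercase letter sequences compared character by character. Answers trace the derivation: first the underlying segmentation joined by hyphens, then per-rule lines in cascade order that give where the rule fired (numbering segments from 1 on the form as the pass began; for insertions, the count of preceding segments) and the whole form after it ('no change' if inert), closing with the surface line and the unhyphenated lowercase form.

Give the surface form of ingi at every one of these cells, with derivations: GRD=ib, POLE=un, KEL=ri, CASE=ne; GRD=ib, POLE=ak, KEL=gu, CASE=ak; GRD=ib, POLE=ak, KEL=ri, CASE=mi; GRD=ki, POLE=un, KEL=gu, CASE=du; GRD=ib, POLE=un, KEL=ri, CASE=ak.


cell GRD=ib, POLE=un, KEL=ri, CASE=ne:
underlying: ingi-gep-be-i-on
1. d -> t, z -> s / _ #: no change
2. o -> e, u -> i / F C0 _: fires at position(s) 11: ingigepbeien
3. p -> b, s -> z / _ Z: fires at position(s) 7: ingigebbeien
4. f -> v, k -> g, p -> b, s -> z / V _ V: no change
surface: ingigebbeien

cell GRD=ib, POLE=ak, KEL=gu, CASE=ak:
underlying: ingi-eb-be-ra-d
1. d -> t, z -> s / _ #: fires at position(s) 11: ingiebberat
2. o -> e, u -> i / F C0 _: no change
3. p -> b, s -> z / _ Z: no change
4. f -> v, k -> g, p -> b, s -> z / V _ V: no change
surface: ingiebberat

cell GRD=ib, POLE=ak, KEL=ri, CASE=mi:
underlying: ingi-gep-be-um-d
1. d -> t, z -> s / _ #: fires at position(s) 12: ingigepbeumt
2. o -> e, u -> i / F C0 _: fires at position(s) 10: ingigepbeimt
3. p -> b, s -> z / _ Z: fires at position(s) 7: ingigebbeimt
4. f -> v, k -> g, p -> b, s -> z / V _ V: no change
surface: ingigebbeimt

cell GRD=ki, POLE=un, KEL=gu, CASE=du:
underlying: ingi-eb-ud-pi-on
1. d -> t, z -> s / _ #: no change
2. o -> e, u -> i / F C0 _: fires at position(s) 7, 11: ingiebidpien
3. p -> b, s -> z / _ Z: no change
4. f -> v, k -> g, p -> b, s -> z / V _ V: no change
surface: ingiebidpien

cell GRD=ib, POLE=un, KEL=ri, CASE=ak:
underlying: ingi-gep-be-ra-on
1. d -> t, z -> s / _ #: no change
2. o -> e, u -> i / F C0 _: no change
3. p -> b, s -> z / _ Z: fires at position(s) 7: ingigebberaon
4. f -> v, k -> g, p -> b, s -> z / V _ V: no change
surface: ingigebberaon


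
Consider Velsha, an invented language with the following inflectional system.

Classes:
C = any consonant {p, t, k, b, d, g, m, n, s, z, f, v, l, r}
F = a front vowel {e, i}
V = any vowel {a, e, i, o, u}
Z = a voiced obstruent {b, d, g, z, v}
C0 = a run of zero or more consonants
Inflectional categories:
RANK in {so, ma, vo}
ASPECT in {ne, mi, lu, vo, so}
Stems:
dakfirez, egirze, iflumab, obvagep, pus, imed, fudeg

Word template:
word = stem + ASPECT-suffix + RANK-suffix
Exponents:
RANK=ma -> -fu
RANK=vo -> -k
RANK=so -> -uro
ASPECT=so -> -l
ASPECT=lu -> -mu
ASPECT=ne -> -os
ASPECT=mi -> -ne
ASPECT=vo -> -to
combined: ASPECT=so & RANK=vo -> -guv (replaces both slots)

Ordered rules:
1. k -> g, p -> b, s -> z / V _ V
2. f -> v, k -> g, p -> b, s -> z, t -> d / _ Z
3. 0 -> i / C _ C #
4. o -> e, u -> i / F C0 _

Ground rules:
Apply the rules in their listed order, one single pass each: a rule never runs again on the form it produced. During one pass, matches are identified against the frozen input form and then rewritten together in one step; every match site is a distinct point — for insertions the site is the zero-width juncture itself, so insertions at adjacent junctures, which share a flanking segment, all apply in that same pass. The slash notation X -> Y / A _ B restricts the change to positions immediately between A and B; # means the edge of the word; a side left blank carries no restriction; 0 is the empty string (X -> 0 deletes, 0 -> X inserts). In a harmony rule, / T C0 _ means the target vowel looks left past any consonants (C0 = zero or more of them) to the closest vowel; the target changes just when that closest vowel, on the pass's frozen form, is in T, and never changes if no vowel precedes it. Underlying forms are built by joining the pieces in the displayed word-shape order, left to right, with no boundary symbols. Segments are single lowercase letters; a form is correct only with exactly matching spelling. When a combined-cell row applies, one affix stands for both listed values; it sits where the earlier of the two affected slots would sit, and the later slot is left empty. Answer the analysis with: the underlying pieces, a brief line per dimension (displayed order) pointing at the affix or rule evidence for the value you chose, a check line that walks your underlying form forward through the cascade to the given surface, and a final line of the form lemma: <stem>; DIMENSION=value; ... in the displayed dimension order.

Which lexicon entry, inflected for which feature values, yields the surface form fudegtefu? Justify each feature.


underlying: fudeg-to-fu
RANK=ma - signalled by the affix -fu
ASPECT=vo - signalled by the affix -to
check: fudegtofu -> fudegtofu -> fudegtofu -> fudegtofu -> fudegtefu
lemma: fudeg; RANK=ma; ASPECT=vo


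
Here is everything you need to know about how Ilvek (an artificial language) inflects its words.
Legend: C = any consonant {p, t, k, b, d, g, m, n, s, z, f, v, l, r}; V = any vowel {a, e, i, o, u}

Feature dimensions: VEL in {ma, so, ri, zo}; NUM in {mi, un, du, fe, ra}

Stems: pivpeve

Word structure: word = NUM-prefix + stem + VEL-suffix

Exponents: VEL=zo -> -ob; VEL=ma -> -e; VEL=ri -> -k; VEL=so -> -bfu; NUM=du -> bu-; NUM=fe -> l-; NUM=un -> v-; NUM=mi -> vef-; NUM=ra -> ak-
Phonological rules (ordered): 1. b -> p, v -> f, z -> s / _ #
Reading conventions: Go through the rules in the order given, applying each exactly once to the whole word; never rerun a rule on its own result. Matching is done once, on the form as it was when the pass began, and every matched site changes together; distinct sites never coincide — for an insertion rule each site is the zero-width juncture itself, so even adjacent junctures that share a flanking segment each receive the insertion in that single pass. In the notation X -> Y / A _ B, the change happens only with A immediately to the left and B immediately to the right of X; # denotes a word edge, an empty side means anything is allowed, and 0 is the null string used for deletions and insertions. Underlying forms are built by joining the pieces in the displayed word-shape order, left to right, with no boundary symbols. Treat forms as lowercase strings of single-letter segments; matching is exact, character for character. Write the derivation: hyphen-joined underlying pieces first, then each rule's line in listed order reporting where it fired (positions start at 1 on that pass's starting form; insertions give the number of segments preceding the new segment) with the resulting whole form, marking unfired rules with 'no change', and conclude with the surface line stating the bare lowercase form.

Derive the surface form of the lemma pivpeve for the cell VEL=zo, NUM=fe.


underlying: l-pivpeve-ob
1. b -> p, v -> f, z -> s / _ #: fires at position(s) 10: lpivpeveop
surface: lpivpeveop


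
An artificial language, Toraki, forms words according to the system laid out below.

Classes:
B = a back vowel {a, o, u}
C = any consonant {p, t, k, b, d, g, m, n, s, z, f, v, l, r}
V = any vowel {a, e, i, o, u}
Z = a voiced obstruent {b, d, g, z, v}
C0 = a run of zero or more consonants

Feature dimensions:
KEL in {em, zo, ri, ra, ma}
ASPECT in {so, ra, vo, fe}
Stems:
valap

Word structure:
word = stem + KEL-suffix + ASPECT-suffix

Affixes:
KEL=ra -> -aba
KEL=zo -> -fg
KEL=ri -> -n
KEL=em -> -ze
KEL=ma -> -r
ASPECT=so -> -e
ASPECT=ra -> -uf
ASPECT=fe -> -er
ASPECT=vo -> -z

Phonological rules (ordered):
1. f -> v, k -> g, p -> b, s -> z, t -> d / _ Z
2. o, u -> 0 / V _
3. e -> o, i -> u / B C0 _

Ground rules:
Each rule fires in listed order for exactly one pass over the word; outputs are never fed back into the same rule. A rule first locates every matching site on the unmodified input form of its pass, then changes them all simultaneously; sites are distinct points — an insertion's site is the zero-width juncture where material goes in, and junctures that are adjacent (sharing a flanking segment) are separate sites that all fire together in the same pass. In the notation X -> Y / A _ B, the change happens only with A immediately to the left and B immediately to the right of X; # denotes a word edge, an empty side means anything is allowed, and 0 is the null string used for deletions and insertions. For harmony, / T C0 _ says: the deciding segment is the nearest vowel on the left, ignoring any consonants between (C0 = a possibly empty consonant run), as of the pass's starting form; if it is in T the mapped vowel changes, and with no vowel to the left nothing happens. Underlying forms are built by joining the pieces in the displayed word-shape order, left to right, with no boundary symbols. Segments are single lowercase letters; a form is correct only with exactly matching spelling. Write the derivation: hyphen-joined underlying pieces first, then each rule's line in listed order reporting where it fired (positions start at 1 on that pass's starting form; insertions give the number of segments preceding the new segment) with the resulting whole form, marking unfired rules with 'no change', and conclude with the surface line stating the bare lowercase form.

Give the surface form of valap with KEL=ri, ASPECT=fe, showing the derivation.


underlying: valap-n-er
1. f -> v, k -> g, p -> b, s -> z, t -> d / _ Z: no change
2. o, u -> 0 / V _: no change
3. e -> o, i -> u / B C0 _: fires at position(s) 7: valapnor
surface: valapnor


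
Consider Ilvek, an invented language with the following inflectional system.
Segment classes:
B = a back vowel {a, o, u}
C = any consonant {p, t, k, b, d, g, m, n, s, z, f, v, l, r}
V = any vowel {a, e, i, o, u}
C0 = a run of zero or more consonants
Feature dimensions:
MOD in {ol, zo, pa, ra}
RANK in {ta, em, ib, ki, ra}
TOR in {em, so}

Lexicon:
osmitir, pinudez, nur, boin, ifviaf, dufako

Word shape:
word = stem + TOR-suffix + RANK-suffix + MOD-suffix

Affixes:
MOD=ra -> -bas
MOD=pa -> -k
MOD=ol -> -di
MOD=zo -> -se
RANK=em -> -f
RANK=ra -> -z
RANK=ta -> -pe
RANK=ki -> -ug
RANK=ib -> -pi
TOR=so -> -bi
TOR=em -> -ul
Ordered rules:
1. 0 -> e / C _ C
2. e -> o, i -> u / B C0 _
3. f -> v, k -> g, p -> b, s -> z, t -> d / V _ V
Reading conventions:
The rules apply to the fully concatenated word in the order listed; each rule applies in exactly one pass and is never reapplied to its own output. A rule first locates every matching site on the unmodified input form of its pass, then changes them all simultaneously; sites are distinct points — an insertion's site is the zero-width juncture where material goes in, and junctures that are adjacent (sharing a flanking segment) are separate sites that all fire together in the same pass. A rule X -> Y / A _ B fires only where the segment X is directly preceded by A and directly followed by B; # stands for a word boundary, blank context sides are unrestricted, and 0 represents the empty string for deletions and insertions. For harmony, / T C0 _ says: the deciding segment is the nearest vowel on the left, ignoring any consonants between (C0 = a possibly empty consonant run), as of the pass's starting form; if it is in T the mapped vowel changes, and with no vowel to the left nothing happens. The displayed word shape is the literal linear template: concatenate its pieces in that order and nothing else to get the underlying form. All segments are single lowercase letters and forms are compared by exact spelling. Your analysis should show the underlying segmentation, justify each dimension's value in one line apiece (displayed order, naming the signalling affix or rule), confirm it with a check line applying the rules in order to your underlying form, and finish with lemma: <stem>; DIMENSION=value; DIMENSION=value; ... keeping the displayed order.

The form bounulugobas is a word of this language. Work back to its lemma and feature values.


underlying: boin-ul-ug-bas
MOD=ra - signalled by the affix -bas
RANK=ki - signalled by the affix -ug
TOR=em - signalled by the affix -ul
check: boinulugbas -> boinulugebas -> bounulugobas -> bounulugobas
lemma: boin; MOD=ra; RANK=ki; TOR=em


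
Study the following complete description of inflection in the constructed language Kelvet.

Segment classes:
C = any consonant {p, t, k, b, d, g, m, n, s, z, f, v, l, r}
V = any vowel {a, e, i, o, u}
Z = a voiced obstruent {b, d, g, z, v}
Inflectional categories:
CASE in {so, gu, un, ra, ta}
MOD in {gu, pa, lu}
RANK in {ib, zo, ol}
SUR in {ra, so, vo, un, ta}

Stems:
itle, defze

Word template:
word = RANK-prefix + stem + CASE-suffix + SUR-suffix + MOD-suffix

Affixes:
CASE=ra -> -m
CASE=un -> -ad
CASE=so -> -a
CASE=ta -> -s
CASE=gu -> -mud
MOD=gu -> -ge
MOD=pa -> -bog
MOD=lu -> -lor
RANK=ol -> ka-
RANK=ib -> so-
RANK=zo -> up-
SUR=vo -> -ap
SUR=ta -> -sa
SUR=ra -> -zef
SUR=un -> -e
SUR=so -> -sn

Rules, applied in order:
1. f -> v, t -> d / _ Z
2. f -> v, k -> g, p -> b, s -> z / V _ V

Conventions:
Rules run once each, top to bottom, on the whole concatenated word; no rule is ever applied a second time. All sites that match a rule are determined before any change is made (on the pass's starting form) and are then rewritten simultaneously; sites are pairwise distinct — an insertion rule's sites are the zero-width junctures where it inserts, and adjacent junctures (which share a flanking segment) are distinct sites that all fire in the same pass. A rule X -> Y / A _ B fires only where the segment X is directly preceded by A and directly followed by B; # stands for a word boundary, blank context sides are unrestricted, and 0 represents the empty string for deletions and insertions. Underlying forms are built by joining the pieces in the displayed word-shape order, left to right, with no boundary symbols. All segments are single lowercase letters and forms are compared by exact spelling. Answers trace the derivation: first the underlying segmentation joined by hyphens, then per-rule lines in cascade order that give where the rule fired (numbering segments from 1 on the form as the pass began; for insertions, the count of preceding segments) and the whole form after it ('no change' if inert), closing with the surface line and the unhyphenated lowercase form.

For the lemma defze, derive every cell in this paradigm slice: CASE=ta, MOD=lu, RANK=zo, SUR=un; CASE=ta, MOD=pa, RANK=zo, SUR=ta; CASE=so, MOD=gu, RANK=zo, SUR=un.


cell CASE=ta, MOD=lu, RANK=zo, SUR=un:
underlying: up-defze-s-e-lor
1. f -> v, t -> d / _ Z: fires at position(s) 5: updevzeselor
2. f -> v, k -> g, p -> b, s -> z / V _ V: fires at position(s) 8: updevzezelor
surface: updevzezelor

cell CASE=ta, MOD=pa, RANK=zo, SUR=ta:
underlying: up-defze-s-sa-bog
1. f -> v, t -> d / _ Z: fires at position(s) 5: updevzessabog
2. f -> v, k -> g, p -> b, s -> z / V _ V: no change
surface: updevzessabog

cell CASE=so, MOD=gu, RANK=zo, SUR=un:
underlying: up-defze-a-e-ge
1. f -> v, t -> d / _ Z: fires at position(s) 5: updevzeaege
2. f -> v, k -> g, p -> b, s -> z / V _ V: no change
surface: updevzeaege


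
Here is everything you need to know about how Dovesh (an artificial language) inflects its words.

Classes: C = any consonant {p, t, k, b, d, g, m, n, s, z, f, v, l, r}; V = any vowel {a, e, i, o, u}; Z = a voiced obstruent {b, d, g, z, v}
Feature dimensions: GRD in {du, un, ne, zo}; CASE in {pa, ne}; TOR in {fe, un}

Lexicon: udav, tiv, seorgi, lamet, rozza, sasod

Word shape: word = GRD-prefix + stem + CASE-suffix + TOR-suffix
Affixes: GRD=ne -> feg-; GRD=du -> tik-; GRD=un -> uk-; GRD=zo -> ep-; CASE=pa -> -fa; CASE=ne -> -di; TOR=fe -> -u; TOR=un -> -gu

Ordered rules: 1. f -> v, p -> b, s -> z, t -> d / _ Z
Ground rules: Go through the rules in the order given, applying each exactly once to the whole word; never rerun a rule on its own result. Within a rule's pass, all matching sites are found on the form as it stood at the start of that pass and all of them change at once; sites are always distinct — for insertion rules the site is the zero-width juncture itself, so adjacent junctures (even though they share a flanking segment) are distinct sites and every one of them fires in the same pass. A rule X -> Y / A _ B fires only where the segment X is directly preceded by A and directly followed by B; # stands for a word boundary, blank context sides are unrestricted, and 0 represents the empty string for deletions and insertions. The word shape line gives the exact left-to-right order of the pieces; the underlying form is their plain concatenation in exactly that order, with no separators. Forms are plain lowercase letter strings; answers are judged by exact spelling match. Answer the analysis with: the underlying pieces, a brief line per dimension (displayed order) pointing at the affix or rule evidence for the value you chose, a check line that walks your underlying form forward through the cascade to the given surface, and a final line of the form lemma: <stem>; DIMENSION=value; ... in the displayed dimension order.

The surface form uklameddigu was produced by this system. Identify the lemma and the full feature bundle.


underlying: uk-lamet-di-gu
GRD=un - signalled by the affix uk-
CASE=ne - signalled by the affix -di
TOR=un - signalled by the affix -gu
check: uklametdigu -> uklameddigu
lemma: lamet; GRD=un; CASE=ne; TOR=un


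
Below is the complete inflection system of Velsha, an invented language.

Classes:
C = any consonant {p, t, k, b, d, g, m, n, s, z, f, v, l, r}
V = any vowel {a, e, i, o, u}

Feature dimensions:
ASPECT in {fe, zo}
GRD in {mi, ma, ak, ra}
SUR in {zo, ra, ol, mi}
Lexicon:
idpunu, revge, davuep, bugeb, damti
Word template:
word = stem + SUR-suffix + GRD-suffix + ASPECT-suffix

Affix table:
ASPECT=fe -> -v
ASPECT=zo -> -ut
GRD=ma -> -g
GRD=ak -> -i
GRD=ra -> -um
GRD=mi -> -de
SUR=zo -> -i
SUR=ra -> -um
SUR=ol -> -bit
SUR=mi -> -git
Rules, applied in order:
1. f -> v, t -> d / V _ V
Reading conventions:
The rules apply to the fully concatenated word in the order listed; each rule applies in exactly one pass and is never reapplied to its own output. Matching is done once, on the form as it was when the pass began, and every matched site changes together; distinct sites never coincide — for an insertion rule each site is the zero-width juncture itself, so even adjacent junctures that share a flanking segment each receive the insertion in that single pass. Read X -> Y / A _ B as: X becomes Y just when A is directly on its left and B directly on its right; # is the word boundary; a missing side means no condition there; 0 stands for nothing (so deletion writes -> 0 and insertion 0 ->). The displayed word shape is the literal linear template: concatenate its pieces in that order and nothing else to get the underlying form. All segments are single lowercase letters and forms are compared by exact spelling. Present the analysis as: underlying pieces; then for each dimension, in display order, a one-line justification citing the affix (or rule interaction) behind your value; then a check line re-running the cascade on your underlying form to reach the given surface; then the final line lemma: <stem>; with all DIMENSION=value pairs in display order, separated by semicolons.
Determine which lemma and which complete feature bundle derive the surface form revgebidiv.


underlying: revge-bit-i-v
ASPECT=fe - signalled by the affix -v
GRD=ak - signalled by the affix -i
SUR=ol - signalled by the affix -bit
check: revgebitiv -> revgebidiv
lemma: revge; ASPECT=fe; GRD=ak; SUR=ol


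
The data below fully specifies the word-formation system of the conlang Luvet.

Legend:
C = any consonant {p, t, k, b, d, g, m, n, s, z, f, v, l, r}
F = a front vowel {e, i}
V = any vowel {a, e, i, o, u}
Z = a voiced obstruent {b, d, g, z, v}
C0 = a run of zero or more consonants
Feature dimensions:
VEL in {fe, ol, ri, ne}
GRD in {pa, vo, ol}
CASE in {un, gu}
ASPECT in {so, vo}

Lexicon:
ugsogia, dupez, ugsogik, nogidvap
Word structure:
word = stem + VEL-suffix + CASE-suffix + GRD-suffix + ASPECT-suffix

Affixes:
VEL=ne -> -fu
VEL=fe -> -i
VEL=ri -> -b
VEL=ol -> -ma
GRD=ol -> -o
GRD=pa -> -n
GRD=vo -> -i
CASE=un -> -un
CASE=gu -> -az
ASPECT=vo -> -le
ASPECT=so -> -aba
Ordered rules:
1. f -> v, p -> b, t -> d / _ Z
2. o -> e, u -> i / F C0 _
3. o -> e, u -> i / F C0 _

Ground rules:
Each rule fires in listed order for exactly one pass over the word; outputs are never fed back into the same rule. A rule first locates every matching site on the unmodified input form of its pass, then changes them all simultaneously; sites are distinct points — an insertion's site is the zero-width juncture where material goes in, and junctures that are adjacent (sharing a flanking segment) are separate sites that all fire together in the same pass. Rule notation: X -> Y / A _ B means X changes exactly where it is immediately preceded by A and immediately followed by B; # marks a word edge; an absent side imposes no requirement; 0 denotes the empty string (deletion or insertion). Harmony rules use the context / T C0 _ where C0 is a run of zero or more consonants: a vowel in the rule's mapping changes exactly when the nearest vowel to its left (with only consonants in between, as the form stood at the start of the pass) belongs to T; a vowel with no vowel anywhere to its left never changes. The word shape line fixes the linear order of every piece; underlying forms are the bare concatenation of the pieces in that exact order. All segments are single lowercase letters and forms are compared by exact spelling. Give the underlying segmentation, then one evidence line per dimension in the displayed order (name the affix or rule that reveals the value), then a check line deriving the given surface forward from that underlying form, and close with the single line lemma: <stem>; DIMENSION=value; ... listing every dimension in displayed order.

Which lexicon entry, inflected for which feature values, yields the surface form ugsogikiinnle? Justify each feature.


underlying: ugsogik-i-un-n-le
VEL=fe - signalled by the affix -i
GRD=pa - signalled by the affix -n
CASE=un - signalled by the affix -un
ASPECT=vo - signalled by the affix -le
check: ugsogikiunnle -> ugsogikiunnle -> ugsogikiinnle -> ugsogikiinnle
lemma: ugsogik; VEL=fe; GRD=pa; CASE=un; ASPECT=vo


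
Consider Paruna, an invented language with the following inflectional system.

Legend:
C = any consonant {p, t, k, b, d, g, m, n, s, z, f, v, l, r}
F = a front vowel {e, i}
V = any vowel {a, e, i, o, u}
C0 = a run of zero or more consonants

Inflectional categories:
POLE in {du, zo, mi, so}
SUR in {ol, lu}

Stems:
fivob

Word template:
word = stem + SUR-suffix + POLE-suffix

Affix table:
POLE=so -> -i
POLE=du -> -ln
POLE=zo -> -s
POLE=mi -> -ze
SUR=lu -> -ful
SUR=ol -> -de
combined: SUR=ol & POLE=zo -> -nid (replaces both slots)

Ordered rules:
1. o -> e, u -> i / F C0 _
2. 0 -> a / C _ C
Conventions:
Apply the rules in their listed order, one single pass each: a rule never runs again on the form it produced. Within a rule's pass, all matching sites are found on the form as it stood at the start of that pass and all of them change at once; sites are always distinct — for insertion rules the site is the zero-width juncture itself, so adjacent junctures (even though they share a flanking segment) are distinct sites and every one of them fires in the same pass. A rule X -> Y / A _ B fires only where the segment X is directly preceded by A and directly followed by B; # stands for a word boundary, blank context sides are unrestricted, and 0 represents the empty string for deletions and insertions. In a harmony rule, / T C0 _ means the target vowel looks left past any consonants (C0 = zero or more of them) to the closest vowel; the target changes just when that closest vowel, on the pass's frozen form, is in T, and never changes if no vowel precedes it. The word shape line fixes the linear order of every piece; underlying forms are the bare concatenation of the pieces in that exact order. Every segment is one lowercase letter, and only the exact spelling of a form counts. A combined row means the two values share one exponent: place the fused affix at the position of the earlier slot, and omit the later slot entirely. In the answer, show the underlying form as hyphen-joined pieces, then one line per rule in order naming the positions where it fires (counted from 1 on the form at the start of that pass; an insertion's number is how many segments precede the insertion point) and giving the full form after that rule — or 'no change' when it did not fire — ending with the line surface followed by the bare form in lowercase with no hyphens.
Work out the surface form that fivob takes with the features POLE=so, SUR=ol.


underlying: fivob-de-i
1. o -> e, u -> i / F C0 _: fires at position(s) 4: fivebdei
2. 0 -> a / C _ C: inserts after position(s) 5: fivebadei
surface: fivebadei


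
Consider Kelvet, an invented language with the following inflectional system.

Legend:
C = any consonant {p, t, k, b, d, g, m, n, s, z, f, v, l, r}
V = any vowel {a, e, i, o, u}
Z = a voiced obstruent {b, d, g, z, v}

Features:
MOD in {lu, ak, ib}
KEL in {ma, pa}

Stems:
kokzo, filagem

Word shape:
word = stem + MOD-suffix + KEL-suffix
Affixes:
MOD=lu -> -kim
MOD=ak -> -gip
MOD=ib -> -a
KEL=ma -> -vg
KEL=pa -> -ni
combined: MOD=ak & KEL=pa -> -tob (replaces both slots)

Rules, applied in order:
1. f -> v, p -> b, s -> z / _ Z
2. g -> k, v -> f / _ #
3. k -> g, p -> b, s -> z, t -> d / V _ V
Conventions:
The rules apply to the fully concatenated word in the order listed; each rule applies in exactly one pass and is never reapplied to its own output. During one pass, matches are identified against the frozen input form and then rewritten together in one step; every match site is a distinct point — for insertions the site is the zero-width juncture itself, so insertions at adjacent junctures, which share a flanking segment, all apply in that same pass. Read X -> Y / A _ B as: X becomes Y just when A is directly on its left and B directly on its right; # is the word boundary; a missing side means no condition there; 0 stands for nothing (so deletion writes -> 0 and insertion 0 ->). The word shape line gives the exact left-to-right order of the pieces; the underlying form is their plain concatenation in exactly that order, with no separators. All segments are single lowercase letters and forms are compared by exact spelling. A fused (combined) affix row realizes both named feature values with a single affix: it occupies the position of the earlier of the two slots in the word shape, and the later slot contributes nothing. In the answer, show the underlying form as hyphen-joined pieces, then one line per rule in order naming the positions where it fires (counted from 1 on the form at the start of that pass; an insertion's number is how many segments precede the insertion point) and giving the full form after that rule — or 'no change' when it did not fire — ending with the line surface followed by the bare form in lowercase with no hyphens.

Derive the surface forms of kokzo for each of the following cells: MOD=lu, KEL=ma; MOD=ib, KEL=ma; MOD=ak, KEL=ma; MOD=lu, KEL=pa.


cell MOD=lu, KEL=ma:
underlying: kokzo-kim-vg
1. f -> v, p -> b, s -> z / _ Z: no change
2. g -> k, v -> f / _ #: fires at position(s) 10: kokzokimvk
3. k -> g, p -> b, s -> z, t -> d / V _ V: fires at position(s) 6: kokzogimvk
surface: kokzogimvk

cell MOD=ib, KEL=ma:
underlying: kokzo-a-vg
1. f -> v, p -> b, s -> z / _ Z: no change
2. g -> k, v -> f / _ #: fires at position(s) 8: kokzoavk
3. k -> g, p -> b, s -> z, t -> d / V _ V: no change
surface: kokzoavk

cell MOD=ak, KEL=ma:
underlying: kokzo-gip-vg
1. f -> v, p -> b, s -> z / _ Z: fires at position(s) 8: kokzogibvg
2. g -> k, v -> f / _ #: fires at position(s) 10: kokzogibvk
3. k -> g, p -> b, s -> z, t -> d / V _ V: no change
surface: kokzogibvk

cell MOD=lu, KEL=pa:
underlying: kokzo-kim-ni
1. f -> v, p -> b, s -> z / _ Z: no change
2. g -> k, v -> f / _ #: no change
3. k -> g, p -> b, s -> z, t -> d / V _ V: fires at position(s) 6: kokzogimni
surface: kokzogimni


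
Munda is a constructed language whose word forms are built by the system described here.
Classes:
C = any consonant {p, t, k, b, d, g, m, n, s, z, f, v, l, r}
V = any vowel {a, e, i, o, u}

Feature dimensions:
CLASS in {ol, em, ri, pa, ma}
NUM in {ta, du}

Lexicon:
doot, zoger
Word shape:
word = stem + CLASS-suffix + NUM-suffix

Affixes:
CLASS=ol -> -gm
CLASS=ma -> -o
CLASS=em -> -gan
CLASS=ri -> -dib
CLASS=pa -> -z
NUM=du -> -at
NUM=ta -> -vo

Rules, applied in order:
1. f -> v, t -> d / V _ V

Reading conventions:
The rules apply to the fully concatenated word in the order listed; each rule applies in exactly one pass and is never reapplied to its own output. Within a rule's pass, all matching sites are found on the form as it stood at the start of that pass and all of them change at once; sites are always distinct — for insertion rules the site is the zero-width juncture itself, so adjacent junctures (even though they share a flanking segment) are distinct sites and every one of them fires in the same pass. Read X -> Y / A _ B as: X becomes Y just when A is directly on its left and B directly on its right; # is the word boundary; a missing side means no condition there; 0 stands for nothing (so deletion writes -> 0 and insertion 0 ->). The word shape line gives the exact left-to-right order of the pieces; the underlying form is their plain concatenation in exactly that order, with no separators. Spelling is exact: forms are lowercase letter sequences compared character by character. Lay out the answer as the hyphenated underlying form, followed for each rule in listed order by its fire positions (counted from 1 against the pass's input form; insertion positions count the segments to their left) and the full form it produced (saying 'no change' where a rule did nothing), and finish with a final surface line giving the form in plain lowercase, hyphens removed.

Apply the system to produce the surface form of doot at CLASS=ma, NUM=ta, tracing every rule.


underlying: doot-o-vo
1. f -> v, t -> d / V _ V: fires at position(s) 4: doodovo
surface: doodovo


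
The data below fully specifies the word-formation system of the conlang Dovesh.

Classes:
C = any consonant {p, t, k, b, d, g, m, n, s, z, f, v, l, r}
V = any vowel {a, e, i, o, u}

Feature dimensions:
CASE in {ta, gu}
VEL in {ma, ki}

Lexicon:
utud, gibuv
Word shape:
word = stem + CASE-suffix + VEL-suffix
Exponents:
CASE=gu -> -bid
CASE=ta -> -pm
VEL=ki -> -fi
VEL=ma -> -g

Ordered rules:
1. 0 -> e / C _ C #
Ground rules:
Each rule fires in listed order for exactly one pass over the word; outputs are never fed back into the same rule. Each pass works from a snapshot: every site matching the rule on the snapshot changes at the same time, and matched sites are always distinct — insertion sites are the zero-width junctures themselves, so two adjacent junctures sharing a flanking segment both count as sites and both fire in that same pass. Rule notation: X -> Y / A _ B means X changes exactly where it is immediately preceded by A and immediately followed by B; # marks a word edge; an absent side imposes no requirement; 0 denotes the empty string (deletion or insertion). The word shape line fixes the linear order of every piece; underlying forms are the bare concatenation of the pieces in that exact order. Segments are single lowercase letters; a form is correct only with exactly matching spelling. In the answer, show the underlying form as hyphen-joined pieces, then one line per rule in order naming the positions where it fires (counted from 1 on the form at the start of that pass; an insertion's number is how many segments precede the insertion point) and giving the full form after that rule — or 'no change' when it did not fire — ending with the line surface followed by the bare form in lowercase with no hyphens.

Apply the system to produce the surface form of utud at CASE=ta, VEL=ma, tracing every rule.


underlying: utud-pm-g
1. 0 -> e / C _ C #: inserts after position(s) 6: utudpmeg
surface: utudpmeg


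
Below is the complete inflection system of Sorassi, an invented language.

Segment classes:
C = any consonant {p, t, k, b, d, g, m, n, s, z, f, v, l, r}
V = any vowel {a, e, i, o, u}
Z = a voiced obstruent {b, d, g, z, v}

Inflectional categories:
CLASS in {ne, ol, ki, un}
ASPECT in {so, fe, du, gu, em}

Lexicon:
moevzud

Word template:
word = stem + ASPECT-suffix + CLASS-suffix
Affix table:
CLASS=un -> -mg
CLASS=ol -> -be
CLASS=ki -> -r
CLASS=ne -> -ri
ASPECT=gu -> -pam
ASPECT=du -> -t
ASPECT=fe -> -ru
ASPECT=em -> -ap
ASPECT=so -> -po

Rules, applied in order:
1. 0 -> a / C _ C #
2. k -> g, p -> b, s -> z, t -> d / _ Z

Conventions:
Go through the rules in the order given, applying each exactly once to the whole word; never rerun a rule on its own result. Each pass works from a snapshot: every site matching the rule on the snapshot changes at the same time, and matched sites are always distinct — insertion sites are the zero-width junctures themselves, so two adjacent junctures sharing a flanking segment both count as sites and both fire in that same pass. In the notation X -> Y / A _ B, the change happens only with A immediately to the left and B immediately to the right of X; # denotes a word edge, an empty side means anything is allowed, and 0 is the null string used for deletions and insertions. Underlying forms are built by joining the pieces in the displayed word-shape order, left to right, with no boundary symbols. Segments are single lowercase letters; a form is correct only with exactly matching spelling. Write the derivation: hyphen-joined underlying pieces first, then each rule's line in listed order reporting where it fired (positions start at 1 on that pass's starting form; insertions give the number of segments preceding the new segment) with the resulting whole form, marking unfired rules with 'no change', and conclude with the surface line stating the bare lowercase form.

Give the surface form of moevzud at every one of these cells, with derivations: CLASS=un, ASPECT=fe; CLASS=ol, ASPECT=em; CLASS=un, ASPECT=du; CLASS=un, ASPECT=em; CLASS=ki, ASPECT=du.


cell CLASS=un, ASPECT=fe:
underlying: moevzud-ru-mg
1. 0 -> a / C _ C #: inserts after position(s) 10: moevzudrumag
2. k -> g, p -> b, s -> z, t -> d / _ Z: no change
surface: moevzudrumag

cell CLASS=ol, ASPECT=em:
underlying: moevzud-ap-be
1. 0 -> a / C _ C #: no change
2. k -> g, p -> b, s -> z, t -> d / _ Z: fires at position(s) 9: moevzudabbe
surface: moevzudabbe

cell CLASS=un, ASPECT=du:
underlying: moevzud-t-mg
1. 0 -> a / C _ C #: inserts after position(s) 9: moevzudtmag
2. k -> g, p -> b, s -> z, t -> d / _ Z: no change
surface: moevzudtmag

cell CLASS=un, ASPECT=em:
underlying: moevzud-ap-mg
1. 0 -> a / C _ C #: inserts after position(s) 10: moevzudapmag
2. k -> g, p -> b, s -> z, t -> d / _ Z: no change
surface: moevzudapmag

cell CLASS=ki, ASPECT=du:
underlying: moevzud-t-r
1. 0 -> a / C _ C #: inserts after position(s) 8: moevzudtar
2. k -> g, p -> b, s -> z, t -> d / _ Z: no change
surface: moevzudtar
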